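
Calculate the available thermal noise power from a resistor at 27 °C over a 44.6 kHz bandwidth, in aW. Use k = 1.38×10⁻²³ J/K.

T = 27 °C + 273.15 = 300.15 K
P_n = kTB = 1.38×10⁻²³ × 300.15 × 4.46×10⁴ = 1.85×10⁻¹⁶ W = 185 aW

185 aW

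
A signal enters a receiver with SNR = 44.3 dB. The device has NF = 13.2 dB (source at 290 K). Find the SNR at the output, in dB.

31.1 dB

By definition F = SNR_in/SNR_out, so in dB: SNR_out = SNR_in − NF
SNR_out = 44.3 − 13.2 = 31.1 dB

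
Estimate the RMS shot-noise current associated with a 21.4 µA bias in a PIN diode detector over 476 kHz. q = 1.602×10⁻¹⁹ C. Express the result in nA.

1.81 nA

I_n = √(2qI·B)
2qI·B = 2 × 1.602×10⁻¹⁹ × 2.14×10⁻⁵ × 4.76×10⁵ = 3.26×10⁻¹⁸ A²
I_n = √(3.26×10⁻¹⁸) = 1.81×10⁻⁹ A = 1.81 nA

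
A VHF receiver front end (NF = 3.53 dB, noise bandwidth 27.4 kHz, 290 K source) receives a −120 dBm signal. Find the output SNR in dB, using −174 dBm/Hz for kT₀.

6.1 dB

Noise floor: N = −174 + 10 log₁₀(B) + NF
10 log₁₀(2.74×10⁴) = 44.38 dB
N = −174 + 44.38 + 3.53 = −126.09 dBm
SNR = P_sig − N = −120 − (−126.09) = 6.09 dB → 6.1 dB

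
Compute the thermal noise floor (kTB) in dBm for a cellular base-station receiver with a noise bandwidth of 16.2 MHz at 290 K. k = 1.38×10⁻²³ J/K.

−101.9 dBm

P_n = kTB = 1.38×10⁻²³ × 290 × 1.62×10⁷ = 6.48×10⁻¹⁴ W
In dBm: 10 log₁₀(6.48×10⁻¹⁴ / 10⁻³) = −101.9 dBm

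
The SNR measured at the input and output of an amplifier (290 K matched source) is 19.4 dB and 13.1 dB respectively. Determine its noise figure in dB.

6.3 dB

NF (dB) = SNR_in(dB) − SNR_out(dB) when the source is at T₀
NF = 19.4 − 13.1 = 6.3 dB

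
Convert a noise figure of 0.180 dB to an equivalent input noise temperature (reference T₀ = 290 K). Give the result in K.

F = 10^(0.180/10) = 1.04232
T_e = (F − 1)·T₀ = (1.04232 − 1) × 290 = 12.3 K

12.3 K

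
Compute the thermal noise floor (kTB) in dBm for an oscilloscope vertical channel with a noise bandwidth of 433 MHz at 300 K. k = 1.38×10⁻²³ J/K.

P_n = kTB = 1.38×10⁻²³ × 300 × 4.33×10⁸ = 1.79×10⁻¹² W
In dBm: 10 log₁₀(1.79×10⁻¹² / 10⁻³) = −87.5 dBm

−87.5 dBm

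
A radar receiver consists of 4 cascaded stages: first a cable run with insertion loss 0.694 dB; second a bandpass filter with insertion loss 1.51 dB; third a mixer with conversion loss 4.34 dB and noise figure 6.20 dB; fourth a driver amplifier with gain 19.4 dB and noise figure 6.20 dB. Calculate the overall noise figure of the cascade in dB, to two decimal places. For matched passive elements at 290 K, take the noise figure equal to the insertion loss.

Convert to linear (a loss of L dB is a gain of −L dB): F_i = 10^(NF_i/10), G_i = 10^(G_i,dB/10)
  Stage 1: F_1 = 10^(0.694/10) = 1.173, G_1 = 10^(−0.694/10) = 0.8523
  Stage 2: F_2 = 10^(1.51/10) = 1.416, G_2 = 10^(−1.51/10) = 0.7063
  Stage 3: F_3 = 10^(6.20/10) = 4.169, G_3 = 10^(−4.34/10) = 0.3681
  Stage 4: F_4 = 10^(6.20/10) = 4.169, G_4 = 10^(19.4/10) = 87.10
Friis cascade:
  F = 1.173 + (1.416 − 1)/0.8523 + (4.169 − 1)/0.6020 + (4.169 − 1)/0.2216 = 21.22
NF = 10 log₁₀(21.22) = 13.27 dB

13.27 dB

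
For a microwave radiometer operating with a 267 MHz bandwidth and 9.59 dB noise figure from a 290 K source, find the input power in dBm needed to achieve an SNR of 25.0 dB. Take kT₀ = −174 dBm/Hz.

Sensitivity = −174 + 10 log₁₀(B) + NF + SNR_min
= −174 + 84.27 + 9.59 + 25.0
= −55.14 dBm → −55.1 dBm

−55.1 dBm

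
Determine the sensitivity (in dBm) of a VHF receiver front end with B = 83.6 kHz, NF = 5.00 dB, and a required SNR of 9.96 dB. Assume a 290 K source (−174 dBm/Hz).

Sensitivity = −174 + 10 log₁₀(B) + NF + SNR_min
= −174 + 49.22 + 5.00 + 9.96
= −109.82 dBm → −109.8 dBm

−109.8 dBm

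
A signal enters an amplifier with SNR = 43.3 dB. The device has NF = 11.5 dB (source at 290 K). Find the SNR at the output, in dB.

31.8 dB

By definition F = SNR_in/SNR_out, so in dB: SNR_out = SNR_in − NF
SNR_out = 43.3 − 11.5 = 31.8 dB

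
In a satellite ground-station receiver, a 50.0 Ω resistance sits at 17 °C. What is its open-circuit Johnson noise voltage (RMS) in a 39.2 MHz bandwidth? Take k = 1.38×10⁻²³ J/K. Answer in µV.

5.60 µV

T = 17 °C + 273.15 = 290.15 K
V_n = √(4kTRB)
4kTRB = 4 × 1.38×10⁻²³ × 290.15 × 5.00×10¹ × 3.92×10⁷ = 3.14×10⁻¹¹ V²
V_n = √(3.14×10⁻¹¹) = 5.60×10⁻⁶ V = 5.60 µV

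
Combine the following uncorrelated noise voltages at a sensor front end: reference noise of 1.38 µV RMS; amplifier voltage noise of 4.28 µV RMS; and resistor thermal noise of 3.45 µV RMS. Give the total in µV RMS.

5.67 µV

Uncorrelated sources add in power (mean-square): V_tot = √(ΣV_i²)
V_tot = √[(1.38×10⁻⁶)² + (4.28×10⁻⁶)² + (3.45×10⁻⁶)²] = 5.67×10⁻⁶ V = 5.67 µV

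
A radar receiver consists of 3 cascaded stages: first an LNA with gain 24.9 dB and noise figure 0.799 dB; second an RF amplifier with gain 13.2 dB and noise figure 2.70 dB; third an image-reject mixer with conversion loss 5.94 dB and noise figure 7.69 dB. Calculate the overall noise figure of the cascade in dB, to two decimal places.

0.81 dB

Convert to linear (a loss of L dB is a gain of −L dB): F_i = 10^(NF_i/10), G_i = 10^(G_i,dB/10)
  Stage 1: F_1 = 10^(0.799/10) = 1.202, G_1 = 10^(24.9/10) = 309.0
  Stage 2: F_2 = 10^(2.70/10) = 1.862, G_2 = 10^(13.2/10) = 20.89
  Stage 3: F_3 = 10^(7.69/10) = 5.875, G_3 = 10^(−5.94/10) = 0.2547
Friis cascade:
  F = 1.202 + (1.862 − 1)/309.0 + (5.875 − 1)/6457 = 1.206
NF = 10 log₁₀(1.206) = 0.81 dB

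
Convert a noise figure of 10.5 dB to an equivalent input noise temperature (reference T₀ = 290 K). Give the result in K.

2964 K

F = 10^(10.5/10) = 11.2202
T_e = (F − 1)·T₀ = (11.2202 − 1) × 290 = 2964 K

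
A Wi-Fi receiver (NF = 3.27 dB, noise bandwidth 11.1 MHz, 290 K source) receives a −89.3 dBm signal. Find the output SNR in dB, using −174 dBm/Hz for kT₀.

Noise floor: N = −174 + 10 log₁₀(B) + NF
10 log₁₀(1.11×10⁷) = 70.45 dB
N = −174 + 70.45 + 3.27 = −100.28 dBm
SNR = P_sig − N = −89.3 − (−100.28) = 10.98 dB → 11.0 dB

11.0 dB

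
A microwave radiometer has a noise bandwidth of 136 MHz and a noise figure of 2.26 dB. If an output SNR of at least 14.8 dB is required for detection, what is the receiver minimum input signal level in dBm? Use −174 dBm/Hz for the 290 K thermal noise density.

−75.6 dBm

Sensitivity = −174 + 10 log₁₀(B) + NF + SNR_min
= −174 + 81.34 + 2.26 + 14.8
= −75.60 dBm → −75.6 dBm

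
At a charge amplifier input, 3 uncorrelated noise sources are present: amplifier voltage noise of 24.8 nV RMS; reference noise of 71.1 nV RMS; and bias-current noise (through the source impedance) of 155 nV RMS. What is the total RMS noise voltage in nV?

172 nV

Uncorrelated sources add in power (mean-square): V_tot = √(ΣV_i²)
V_tot = √[(2.48×10⁻⁸)² + (7.11×10⁻⁸)² + (1.55×10⁻⁷)²] = 1.72×10⁻⁷ V = 172 nV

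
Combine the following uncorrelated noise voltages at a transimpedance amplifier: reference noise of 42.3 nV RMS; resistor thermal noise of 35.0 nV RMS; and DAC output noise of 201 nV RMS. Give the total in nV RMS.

Uncorrelated sources add in power (mean-square): V_tot = √(ΣV_i²)
V_tot = √[(4.23×10⁻⁸)² + (3.50×10⁻⁸)² + (2.01×10⁻⁷)²] = 2.08×10⁻⁷ V = 208 nV

208 nV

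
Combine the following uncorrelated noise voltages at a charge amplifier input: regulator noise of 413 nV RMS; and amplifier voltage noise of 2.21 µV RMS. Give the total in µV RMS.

Uncorrelated sources add in power (mean-square): V_tot = √(ΣV_i²)
V_tot = √[(4.13×10⁻⁷)² + (2.21×10⁻⁶)²] = 2.25×10⁻⁶ V = 2.25 µV

2.25 µV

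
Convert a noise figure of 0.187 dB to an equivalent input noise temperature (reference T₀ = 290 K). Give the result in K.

F = 10^(0.187/10) = 1.044
T_e = (F − 1)·T₀ = (1.044 − 1) × 290 = 12.8 K

12.8 K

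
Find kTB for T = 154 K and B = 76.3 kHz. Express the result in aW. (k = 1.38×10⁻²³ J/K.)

P_n = kTB = 1.38×10⁻²³ × 154 × 7.63×10⁴ = 1.62×10⁻¹⁶ W = 162 aW

162 aW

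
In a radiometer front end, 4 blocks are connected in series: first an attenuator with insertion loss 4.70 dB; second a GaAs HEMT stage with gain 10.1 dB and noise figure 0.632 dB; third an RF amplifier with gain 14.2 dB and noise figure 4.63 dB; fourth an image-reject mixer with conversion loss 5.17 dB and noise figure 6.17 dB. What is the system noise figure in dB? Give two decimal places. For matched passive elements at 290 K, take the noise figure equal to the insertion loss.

6.02 dB

Convert to linear (a loss of L dB is a gain of −L dB): F_i = 10^(NF_i/10), G_i = 10^(G_i,dB/10)
  Stage 1: F_1 = 10^(4.70/10) = 2.951, G_1 = 10^(−4.70/10) = 0.3388
  Stage 2: F_2 = 10^(0.632/10) = 1.157, G_2 = 10^(10.1/10) = 10.23
  Stage 3: F_3 = 10^(4.63/10) = 2.904, G_3 = 10^(14.2/10) = 26.30
  Stage 4: F_4 = 10^(6.17/10) = 4.140, G_4 = 10^(−5.17/10) = 0.3041
Friis cascade:
  F = 2.951 + (1.157 − 1)/0.3388 + (2.904 − 1)/3.467 + (4.140 − 1)/91.20 = 3.997
NF = 10 log₁₀(3.997) = 6.02 dB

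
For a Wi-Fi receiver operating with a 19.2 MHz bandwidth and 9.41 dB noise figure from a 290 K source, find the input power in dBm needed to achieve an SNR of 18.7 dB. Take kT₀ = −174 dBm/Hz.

−73.1 dBm

Sensitivity = −174 + 10 log₁₀(B) + NF + SNR_min
= −174 + 72.83 + 9.41 + 18.7
= −73.06 dBm → −73.1 dBm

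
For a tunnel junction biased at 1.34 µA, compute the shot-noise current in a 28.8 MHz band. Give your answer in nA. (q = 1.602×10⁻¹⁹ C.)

I_n = √(2qI·B)
2qI·B = 2 × 1.602×10⁻¹⁹ × 1.34×10⁻⁶ × 2.88×10⁷ = 1.24×10⁻¹⁷ A²
I_n = √(1.24×10⁻¹⁷) = 3.52×10⁻⁹ A = 3.52 nA

3.52 nA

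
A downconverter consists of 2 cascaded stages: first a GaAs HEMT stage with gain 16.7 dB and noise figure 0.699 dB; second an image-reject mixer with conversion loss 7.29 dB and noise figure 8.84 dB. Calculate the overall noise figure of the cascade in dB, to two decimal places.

1.20 dB

Convert to linear (a loss of L dB is a gain of −L dB): F_i = 10^(NF_i/10), G_i = 10^(G_i,dB/10)
  Stage 1: F_1 = 10^(0.699/10) = 1.175, G_1 = 10^(16.7/10) = 46.77
  Stage 2: F_2 = 10^(8.84/10) = 7.656, G_2 = 10^(−7.29/10) = 0.1866
Friis cascade:
  F = 1.175 + (7.656 − 1)/46.77 = 1.317
NF = 10 log₁₀(1.317) = 1.20 dB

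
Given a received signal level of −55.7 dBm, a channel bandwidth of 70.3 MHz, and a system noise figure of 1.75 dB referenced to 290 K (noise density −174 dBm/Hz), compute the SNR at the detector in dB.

38.1 dB

Noise floor: N = −174 + 10 log₁₀(B) + NF
10 log₁₀(7.03×10⁷) = 78.47 dB
N = −174 + 78.47 + 1.75 = −93.78 dBm
SNR = P_sig − N = −55.7 − (−93.78) = 38.08 dB → 38.1 dB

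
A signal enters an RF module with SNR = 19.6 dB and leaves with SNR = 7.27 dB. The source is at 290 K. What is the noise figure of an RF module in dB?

NF (dB) = SNR_in(dB) − SNR_out(dB) when the source is at T₀
NF = 19.6 − 7.27 = 12.33 dB

12.33 dB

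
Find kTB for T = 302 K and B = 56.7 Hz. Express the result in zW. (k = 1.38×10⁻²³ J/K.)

236 zW

P_n = kTB = 1.38×10⁻²³ × 302 × 5.67×10¹ = 2.36×10⁻¹⁹ W = 236 zW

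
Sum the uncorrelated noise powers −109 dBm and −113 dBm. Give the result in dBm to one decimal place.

−107.5 dBm

Convert to linear, add, convert back:
P₁ = 1.26×10⁻¹⁴ W, P₂ = 5.01×10⁻¹⁵ W
P_tot = 1.76×10⁻¹⁴ W → 10 log₁₀(P_tot / 10⁻³) = −107.5 dBm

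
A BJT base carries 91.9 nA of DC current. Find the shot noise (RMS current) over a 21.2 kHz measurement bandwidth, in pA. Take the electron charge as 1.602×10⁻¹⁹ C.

25.0 pA

I_n = √(2qI·B)
2qI·B = 2 × 1.602×10⁻¹⁹ × 9.19×10⁻⁸ × 2.12×10⁴ = 6.24×10⁻²² A²
I_n = √(6.24×10⁻²²) = 2.50×10⁻¹¹ A = 25.0 pA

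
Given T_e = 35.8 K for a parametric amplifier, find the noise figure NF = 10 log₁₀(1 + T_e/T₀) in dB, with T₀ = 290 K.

F = 1 + T_e/T₀ = 1 + 35.8/290 = 1.12345
NF = 10 log₁₀(1.12345) = 0.506 dB

0.506 dB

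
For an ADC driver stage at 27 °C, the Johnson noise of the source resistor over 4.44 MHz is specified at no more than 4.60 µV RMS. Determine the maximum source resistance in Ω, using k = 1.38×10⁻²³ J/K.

T = 27 °C + 273.15 = 300.15 K
Johnson–Nyquist: V_n = √(4kTRB) ⇒ R = V_n² / (4kTB)
4kTB = 4 × 1.38×10⁻²³ × 300.15 × 4.44×10⁶ = 7.36×10⁻¹⁴
R = (4.60×10⁻⁶)² / 7.36×10⁻¹⁴ = 2.88×10² Ω = 288 Ω

288 Ω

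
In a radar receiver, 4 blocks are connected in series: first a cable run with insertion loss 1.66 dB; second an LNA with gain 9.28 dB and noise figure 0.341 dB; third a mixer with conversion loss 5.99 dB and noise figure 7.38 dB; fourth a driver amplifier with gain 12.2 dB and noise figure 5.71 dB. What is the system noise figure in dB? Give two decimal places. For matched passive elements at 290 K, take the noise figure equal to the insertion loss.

6.26 dB

Convert to linear (a loss of L dB is a gain of −L dB): F_i = 10^(NF_i/10), G_i = 10^(G_i,dB/10)
  Stage 1: F_1 = 10^(1.66/10) = 1.466, G_1 = 10^(−1.66/10) = 0.6823
  Stage 2: F_2 = 10^(0.341/10) = 1.082, G_2 = 10^(9.28/10) = 8.472
  Stage 3: F_3 = 10^(7.38/10) = 5.470, G_3 = 10^(−5.99/10) = 0.2518
  Stage 4: F_4 = 10^(5.71/10) = 3.724, G_4 = 10^(12.2/10) = 16.60
Friis cascade:
  F = 1.466 + (1.082 − 1)/0.6823 + (5.470 − 1)/5.781 + (3.724 − 1)/1.455 = 4.230
NF = 10 log₁₀(4.230) = 6.26 dB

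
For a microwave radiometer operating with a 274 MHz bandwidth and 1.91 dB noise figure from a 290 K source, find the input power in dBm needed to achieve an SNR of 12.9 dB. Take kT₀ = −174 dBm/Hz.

Sensitivity = −174 + 10 log₁₀(B) + NF + SNR_min
= −174 + 84.38 + 1.91 + 12.9
= −74.81 dBm → −74.8 dBm

−74.8 dBm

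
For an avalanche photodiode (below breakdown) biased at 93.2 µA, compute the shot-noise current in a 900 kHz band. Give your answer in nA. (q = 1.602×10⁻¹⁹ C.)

I_n = √(2qI·B)
2qI·B = 2 × 1.602×10⁻¹⁹ × 9.32×10⁻⁵ × 9.00×10⁵ = 2.69×10⁻¹⁷ A²
I_n = √(2.69×10⁻¹⁷) = 5.18×10⁻⁹ A = 5.18 nA

5.18 nA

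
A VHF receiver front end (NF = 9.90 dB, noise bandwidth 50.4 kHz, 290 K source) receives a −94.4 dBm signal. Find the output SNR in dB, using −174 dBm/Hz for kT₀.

Noise floor: N = −174 + 10 log₁₀(B) + NF
10 log₁₀(5.04×10⁴) = 47.02 dB
N = −174 + 47.02 + 9.90 = −117.08 dBm
SNR = P_sig − N = −94.4 − (−117.08) = 22.68 dB → 22.7 dB

22.7 dB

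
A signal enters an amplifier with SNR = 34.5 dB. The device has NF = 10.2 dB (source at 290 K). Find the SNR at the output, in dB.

By definition F = SNR_in/SNR_out, so in dB: SNR_out = SNR_in − NF
SNR_out = 34.5 − 10.2 = 24.3 dB

24.3 dB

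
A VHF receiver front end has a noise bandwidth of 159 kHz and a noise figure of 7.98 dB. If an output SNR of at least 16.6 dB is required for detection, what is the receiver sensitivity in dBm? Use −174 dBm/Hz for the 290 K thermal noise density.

−97.4 dBm

Sensitivity = −174 + 10 log₁₀(B) + NF + SNR_min
= −174 + 52.01 + 7.98 + 16.6
= −97.41 dBm → −97.4 dBm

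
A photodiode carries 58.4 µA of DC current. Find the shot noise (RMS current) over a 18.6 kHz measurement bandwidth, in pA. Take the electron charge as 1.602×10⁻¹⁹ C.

I_n = √(2qI·B)
2qI·B = 2 × 1.602×10⁻¹⁹ × 5.84×10⁻⁵ × 1.86×10⁴ = 3.48×10⁻¹⁹ A²
I_n = √(3.48×10⁻¹⁹) = 5.90×10⁻¹⁰ A = 590 pA

590 pA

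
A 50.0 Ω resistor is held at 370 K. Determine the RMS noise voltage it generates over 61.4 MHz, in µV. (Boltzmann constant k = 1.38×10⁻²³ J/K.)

7.92 µV

V_n = √(4kTRB)
4kTRB = 4 × 1.38×10⁻²³ × 370 × 5.00×10¹ × 6.14×10⁷ = 6.27×10⁻¹¹ V²
V_n = √(6.27×10⁻¹¹) = 7.92×10⁻⁶ V = 7.92 µV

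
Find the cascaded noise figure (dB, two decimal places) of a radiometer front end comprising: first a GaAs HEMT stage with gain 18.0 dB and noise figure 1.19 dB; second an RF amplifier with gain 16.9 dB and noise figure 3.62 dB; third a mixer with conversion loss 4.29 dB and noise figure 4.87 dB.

1.26 dB

Convert to linear (a loss of L dB is a gain of −L dB): F_i = 10^(NF_i/10), G_i = 10^(G_i,dB/10)
  Stage 1: F_1 = 10^(1.19/10) = 1.315, G_1 = 10^(18.0/10) = 63.10
  Stage 2: F_2 = 10^(3.62/10) = 2.301, G_2 = 10^(16.9/10) = 48.98
  Stage 3: F_3 = 10^(4.87/10) = 3.069, G_3 = 10^(−4.29/10) = 0.3724
Friis cascade:
  F = 1.315 + (2.301 − 1)/63.10 + (3.069 − 1)/3090 = 1.337
NF = 10 log₁₀(1.337) = 1.26 dB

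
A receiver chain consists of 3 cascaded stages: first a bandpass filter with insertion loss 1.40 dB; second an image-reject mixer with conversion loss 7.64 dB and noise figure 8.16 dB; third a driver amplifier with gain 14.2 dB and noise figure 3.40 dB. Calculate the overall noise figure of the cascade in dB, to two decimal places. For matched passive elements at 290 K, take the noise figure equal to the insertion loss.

12.69 dB

Convert to linear (a loss of L dB is a gain of −L dB): F_i = 10^(NF_i/10), G_i = 10^(G_i,dB/10)
  Stage 1: F_1 = 10^(1.40/10) = 1.380, G_1 = 10^(−1.40/10) = 0.7244
  Stage 2: F_2 = 10^(8.16/10) = 6.546, G_2 = 10^(−7.64/10) = 0.1722
  Stage 3: F_3 = 10^(3.40/10) = 2.188, G_3 = 10^(14.2/10) = 26.30
Friis cascade:
  F = 1.380 + (6.546 − 1)/0.7244 + (2.188 − 1)/0.1247 = 18.56
NF = 10 log₁₀(18.56) = 12.69 dB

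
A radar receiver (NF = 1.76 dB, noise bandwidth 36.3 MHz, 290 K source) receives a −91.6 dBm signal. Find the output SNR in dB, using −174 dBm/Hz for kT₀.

Noise floor: N = −174 + 10 log₁₀(B) + NF
10 log₁₀(3.63×10⁷) = 75.6 dB
N = −174 + 75.6 + 1.76 = −96.64 dBm
SNR = P_sig − N = −91.6 − (−96.64) = 5.04 dB → 5.0 dB

5.0 dB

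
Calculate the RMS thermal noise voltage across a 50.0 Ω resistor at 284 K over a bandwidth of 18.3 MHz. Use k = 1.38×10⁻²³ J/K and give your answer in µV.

V_n = √(4kTRB)
4kTRB = 4 × 1.38×10⁻²³ × 284 × 5.00×10¹ × 1.83×10⁷ = 1.43×10⁻¹¹ V²
V_n = √(1.43×10⁻¹¹) = 3.79×10⁻⁶ V = 3.79 µV

3.79 µV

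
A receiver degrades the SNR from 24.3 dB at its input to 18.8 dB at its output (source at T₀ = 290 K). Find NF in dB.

NF (dB) = SNR_in(dB) − SNR_out(dB) when the source is at T₀
NF = 24.3 − 18.8 = 5.5 dB

5.5 dB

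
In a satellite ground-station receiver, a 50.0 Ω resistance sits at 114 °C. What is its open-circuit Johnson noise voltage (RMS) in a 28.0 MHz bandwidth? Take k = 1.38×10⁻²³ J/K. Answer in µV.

T = 114 °C + 273.15 = 387.15 K
V_n = √(4kTRB)
4kTRB = 4 × 1.38×10⁻²³ × 387.15 × 5.00×10¹ × 2.80×10⁷ = 2.99×10⁻¹¹ V²
V_n = √(2.99×10⁻¹¹) = 5.47×10⁻⁶ V = 5.47 µV

5.47 µV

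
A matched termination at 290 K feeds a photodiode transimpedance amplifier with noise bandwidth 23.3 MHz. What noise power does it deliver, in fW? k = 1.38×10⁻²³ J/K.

P_n = kTB = 1.38×10⁻²³ × 290 × 2.33×10⁷ = 9.32×10⁻¹⁴ W = 93.2 fW

93.2 fW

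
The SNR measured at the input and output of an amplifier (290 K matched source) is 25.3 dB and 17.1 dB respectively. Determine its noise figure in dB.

NF (dB) = SNR_in(dB) − SNR_out(dB) when the source is at T₀
NF = 25.3 − 17.1 = 8.2 dB

8.2 dB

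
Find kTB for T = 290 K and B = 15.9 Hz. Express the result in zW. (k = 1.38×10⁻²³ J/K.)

63.6 zW

P_n = kTB = 1.38×10⁻²³ × 290 × 1.59×10¹ = 6.36×10⁻²⁰ W = 63.6 zW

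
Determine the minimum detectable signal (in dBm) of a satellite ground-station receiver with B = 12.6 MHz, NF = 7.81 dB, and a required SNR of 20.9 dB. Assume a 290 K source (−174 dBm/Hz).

Sensitivity = −174 + 10 log₁₀(B) + NF + SNR_min
= −174 + 71 + 7.81 + 20.9
= −74.29 dBm → −74.3 dBm

−74.3 dBm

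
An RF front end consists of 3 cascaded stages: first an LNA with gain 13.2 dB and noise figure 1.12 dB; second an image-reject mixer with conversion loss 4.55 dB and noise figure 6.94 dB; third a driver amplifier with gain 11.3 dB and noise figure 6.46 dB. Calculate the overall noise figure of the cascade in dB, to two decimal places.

Convert to linear (a loss of L dB is a gain of −L dB): F_i = 10^(NF_i/10), G_i = 10^(G_i,dB/10)
  Stage 1: F_1 = 10^(1.12/10) = 1.294, G_1 = 10^(13.2/10) = 20.89
  Stage 2: F_2 = 10^(6.94/10) = 4.943, G_2 = 10^(−4.55/10) = 0.3508
  Stage 3: F_3 = 10^(6.46/10) = 4.426, G_3 = 10^(11.3/10) = 13.49
Friis cascade:
  F = 1.294 + (4.943 − 1)/20.89 + (4.426 − 1)/7.328 = 1.950
NF = 10 log₁₀(1.950) = 2.90 dB

2.90 dB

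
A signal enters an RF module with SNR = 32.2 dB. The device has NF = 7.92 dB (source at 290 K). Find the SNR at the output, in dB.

24.28 dB

By definition F = SNR_in/SNR_out, so in dB: SNR_out = SNR_in − NF
SNR_out = 32.2 − 7.92 = 24.28 dB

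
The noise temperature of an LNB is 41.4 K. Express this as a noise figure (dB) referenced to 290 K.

0.580 dB

F = 1 + T_e/T₀ = 1 + 41.4/290 = 1.14276
NF = 10 log₁₀(1.14276) = 0.580 dB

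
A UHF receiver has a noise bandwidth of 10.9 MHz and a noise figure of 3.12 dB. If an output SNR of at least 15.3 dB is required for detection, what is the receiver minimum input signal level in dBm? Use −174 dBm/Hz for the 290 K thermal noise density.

−85.2 dBm

Sensitivity = −174 + 10 log₁₀(B) + NF + SNR_min
= −174 + 70.37 + 3.12 + 15.3
= −85.21 dBm → −85.2 dBm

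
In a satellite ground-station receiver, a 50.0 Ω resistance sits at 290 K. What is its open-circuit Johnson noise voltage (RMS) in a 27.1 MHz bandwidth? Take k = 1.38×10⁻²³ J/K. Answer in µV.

V_n = √(4kTRB)
4kTRB = 4 × 1.38×10⁻²³ × 290 × 5.00×10¹ × 2.71×10⁷ = 2.17×10⁻¹¹ V²
V_n = √(2.17×10⁻¹¹) = 4.66×10⁻⁶ V = 4.66 µV

4.66 µV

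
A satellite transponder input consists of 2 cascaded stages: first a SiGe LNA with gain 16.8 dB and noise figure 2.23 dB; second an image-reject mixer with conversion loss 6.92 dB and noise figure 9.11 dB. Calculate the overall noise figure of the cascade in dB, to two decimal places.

Convert to linear (a loss of L dB is a gain of −L dB): F_i = 10^(NF_i/10), G_i = 10^(G_i,dB/10)
  Stage 1: F_1 = 10^(2.23/10) = 1.671, G_1 = 10^(16.8/10) = 47.86
  Stage 2: F_2 = 10^(9.11/10) = 8.147, G_2 = 10^(−6.92/10) = 0.2032
Friis cascade:
  F = 1.671 + (8.147 − 1)/47.86 = 1.820
NF = 10 log₁₀(1.820) = 2.60 dB

2.60 dB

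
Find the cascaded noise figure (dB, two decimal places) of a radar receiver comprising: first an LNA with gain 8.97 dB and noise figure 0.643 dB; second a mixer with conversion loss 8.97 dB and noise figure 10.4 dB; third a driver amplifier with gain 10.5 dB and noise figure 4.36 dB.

Convert to linear (a loss of L dB is a gain of −L dB): F_i = 10^(NF_i/10), G_i = 10^(G_i,dB/10)
  Stage 1: F_1 = 10^(0.643/10) = 1.160, G_1 = 10^(8.97/10) = 7.889
  Stage 2: F_2 = 10^(10.4/10) = 10.96, G_2 = 10^(−8.97/10) = 0.1268
  Stage 3: F_3 = 10^(4.36/10) = 2.729, G_3 = 10^(10.5/10) = 11.22
Friis cascade:
  F = 1.160 + (10.96 − 1)/7.889 + (2.729 − 1)/1.000 = 4.152
NF = 10 log₁₀(4.152) = 6.18 dB

6.18 dB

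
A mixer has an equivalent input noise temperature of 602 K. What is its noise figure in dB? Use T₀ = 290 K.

4.88 dB

F = 1 + T_e/T₀ = 1 + 602/290 = 3.07586
NF = 10 log₁₀(3.07586) = 4.88 dB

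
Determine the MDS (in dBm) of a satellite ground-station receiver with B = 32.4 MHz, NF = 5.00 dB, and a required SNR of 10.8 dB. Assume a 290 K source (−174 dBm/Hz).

Sensitivity = −174 + 10 log₁₀(B) + NF + SNR_min
= −174 + 75.11 + 5.00 + 10.8
= −83.09 dBm → −83.1 dBm

−83.1 dBm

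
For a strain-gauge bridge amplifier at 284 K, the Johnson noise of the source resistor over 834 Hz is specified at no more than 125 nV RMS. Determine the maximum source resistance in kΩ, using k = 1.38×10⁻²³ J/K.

1.20 kΩ

Johnson–Nyquist: V_n = √(4kTRB) ⇒ R = V_n² / (4kTB)
4kTB = 4 × 1.38×10⁻²³ × 284 × 8.34×10² = 1.31×10⁻¹⁷
R = (1.25×10⁻⁷)² / 1.31×10⁻¹⁷ = 1.20×10³ Ω = 1.20 kΩ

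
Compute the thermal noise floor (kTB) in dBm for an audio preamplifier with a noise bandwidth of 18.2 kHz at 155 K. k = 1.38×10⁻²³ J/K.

P_n = kTB = 1.38×10⁻²³ × 155 × 1.82×10⁴ = 3.89×10⁻¹⁷ W
In dBm: 10 log₁₀(3.89×10⁻¹⁷ / 10⁻³) = −134.1 dBm

−134.1 dBm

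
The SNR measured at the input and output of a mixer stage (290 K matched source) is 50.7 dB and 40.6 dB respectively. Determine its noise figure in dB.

10.1 dB

NF (dB) = SNR_in(dB) − SNR_out(dB) when the source is at T₀
NF = 50.7 − 40.6 = 10.1 dB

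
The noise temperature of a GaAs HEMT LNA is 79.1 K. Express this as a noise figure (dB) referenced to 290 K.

F = 1 + T_e/T₀ = 1 + 79.1/290 = 1.27276
NF = 10 log₁₀(1.27276) = 1.05 dB

1.05 dB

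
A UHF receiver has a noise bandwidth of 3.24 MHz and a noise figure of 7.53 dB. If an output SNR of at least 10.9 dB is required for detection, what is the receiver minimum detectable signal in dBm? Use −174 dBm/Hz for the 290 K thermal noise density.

Sensitivity = −174 + 10 log₁₀(B) + NF + SNR_min
= −174 + 65.11 + 7.53 + 10.9
= −90.46 dBm → −90.5 dBm

−90.5 dBm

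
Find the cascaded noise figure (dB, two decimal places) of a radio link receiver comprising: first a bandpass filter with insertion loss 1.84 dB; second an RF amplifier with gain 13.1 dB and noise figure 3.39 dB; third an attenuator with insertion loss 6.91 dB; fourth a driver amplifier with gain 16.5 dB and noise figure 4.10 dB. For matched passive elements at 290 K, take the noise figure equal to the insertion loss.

Convert to linear (a loss of L dB is a gain of −L dB): F_i = 10^(NF_i/10), G_i = 10^(G_i,dB/10)
  Stage 1: F_1 = 10^(1.84/10) = 1.528, G_1 = 10^(−1.84/10) = 0.6546
  Stage 2: F_2 = 10^(3.39/10) = 2.183, G_2 = 10^(13.1/10) = 20.42
  Stage 3: F_3 = 10^(6.91/10) = 4.909, G_3 = 10^(−6.91/10) = 0.2037
  Stage 4: F_4 = 10^(4.10/10) = 2.570, G_4 = 10^(16.5/10) = 44.67
Friis cascade:
  F = 1.528 + (2.183 − 1)/0.6546 + (4.909 − 1)/13.37 + (2.570 − 1)/2.723 = 4.204
NF = 10 log₁₀(4.204) = 6.24 dB

6.24 dB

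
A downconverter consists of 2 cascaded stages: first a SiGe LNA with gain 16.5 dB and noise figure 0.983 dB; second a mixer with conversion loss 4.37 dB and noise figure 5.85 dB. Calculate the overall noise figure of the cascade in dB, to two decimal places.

Convert to linear (a loss of L dB is a gain of −L dB): F_i = 10^(NF_i/10), G_i = 10^(G_i,dB/10)
  Stage 1: F_1 = 10^(0.983/10) = 1.254, G_1 = 10^(16.5/10) = 44.67
  Stage 2: F_2 = 10^(5.85/10) = 3.846, G_2 = 10^(−4.37/10) = 0.3656
Friis cascade:
  F = 1.254 + (3.846 − 1)/44.67 = 1.318
NF = 10 log₁₀(1.318) = 1.20 dB

1.20 dB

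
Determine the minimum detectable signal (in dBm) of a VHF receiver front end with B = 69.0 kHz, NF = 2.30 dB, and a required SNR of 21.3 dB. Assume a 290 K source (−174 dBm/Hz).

−102.0 dBm

Sensitivity = −174 + 10 log₁₀(B) + NF + SNR_min
= −174 + 48.39 + 2.30 + 21.3
= −102.01 dBm → −102.0 dBm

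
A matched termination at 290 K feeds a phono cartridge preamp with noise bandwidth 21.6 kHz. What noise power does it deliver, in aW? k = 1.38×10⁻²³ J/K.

P_n = kTB = 1.38×10⁻²³ × 290 × 2.16×10⁴ = 8.64×10⁻¹⁷ W = 86.4 aW

86.4 aW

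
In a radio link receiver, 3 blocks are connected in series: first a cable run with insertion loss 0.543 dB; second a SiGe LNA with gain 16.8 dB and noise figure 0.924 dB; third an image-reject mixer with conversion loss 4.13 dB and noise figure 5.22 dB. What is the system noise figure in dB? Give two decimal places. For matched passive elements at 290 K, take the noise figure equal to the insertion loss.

1.63 dB

Convert to linear (a loss of L dB is a gain of −L dB): F_i = 10^(NF_i/10), G_i = 10^(G_i,dB/10)
  Stage 1: F_1 = 10^(0.543/10) = 1.133, G_1 = 10^(−0.543/10) = 0.8825
  Stage 2: F_2 = 10^(0.924/10) = 1.237, G_2 = 10^(16.8/10) = 47.86
  Stage 3: F_3 = 10^(5.22/10) = 3.327, G_3 = 10^(−4.13/10) = 0.3864
Friis cascade:
  F = 1.133 + (1.237 − 1)/0.8825 + (3.327 − 1)/42.24 = 1.457
NF = 10 log₁₀(1.457) = 1.63 dB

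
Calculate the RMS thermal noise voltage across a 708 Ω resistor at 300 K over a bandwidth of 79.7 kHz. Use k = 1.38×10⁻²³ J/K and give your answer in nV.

967 nV

V_n = √(4kTRB)
4kTRB = 4 × 1.38×10⁻²³ × 300 × 7.08×10² × 7.97×10⁴ = 9.34×10⁻¹³ V²
V_n = √(9.34×10⁻¹³) = 9.67×10⁻⁷ V = 967 nV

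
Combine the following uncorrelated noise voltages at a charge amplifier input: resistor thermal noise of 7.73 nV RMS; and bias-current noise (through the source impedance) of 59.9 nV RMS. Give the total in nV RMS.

60.4 nV

Uncorrelated sources add in power (mean-square): V_tot = √(ΣV_i²)
V_tot = √[(7.73×10⁻⁹)² + (5.99×10⁻⁸)²] = 6.04×10⁻⁸ V = 60.4 nV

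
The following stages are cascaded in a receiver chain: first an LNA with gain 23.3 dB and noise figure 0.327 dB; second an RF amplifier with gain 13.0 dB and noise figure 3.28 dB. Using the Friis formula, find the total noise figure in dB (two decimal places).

Convert to linear (a loss of L dB is a gain of −L dB): F_i = 10^(NF_i/10), G_i = 10^(G_i,dB/10)
  Stage 1: F_1 = 10^(0.327/10) = 1.078, G_1 = 10^(23.3/10) = 213.8
  Stage 2: F_2 = 10^(3.28/10) = 2.128, G_2 = 10^(13.0/10) = 19.95
Friis cascade:
  F = 1.078 + (2.128 − 1)/213.8 = 1.083
NF = 10 log₁₀(1.083) = 0.35 dB

0.35 dB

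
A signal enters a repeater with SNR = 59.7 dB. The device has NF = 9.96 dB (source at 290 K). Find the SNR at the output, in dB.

By definition F = SNR_in/SNR_out, so in dB: SNR_out = SNR_in − NF
SNR_out = 59.7 − 9.96 = 49.74 dB

49.74 dB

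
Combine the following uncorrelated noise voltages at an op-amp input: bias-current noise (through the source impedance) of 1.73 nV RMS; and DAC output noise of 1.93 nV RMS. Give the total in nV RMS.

Uncorrelated sources add in power (mean-square): V_tot = √(ΣV_i²)
V_tot = √[(1.73×10⁻⁹)² + (1.93×10⁻⁹)²] = 2.59×10⁻⁹ V = 2.59 nV

2.59 nV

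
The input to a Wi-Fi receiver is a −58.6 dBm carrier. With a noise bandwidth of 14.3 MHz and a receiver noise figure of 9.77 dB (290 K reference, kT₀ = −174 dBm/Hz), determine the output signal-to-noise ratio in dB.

34.1 dB

Noise floor: N = −174 + 10 log₁₀(B) + NF
10 log₁₀(1.43×10⁷) = 71.55 dB
N = −174 + 71.55 + 9.77 = −92.68 dBm
SNR = P_sig − N = −58.6 − (−92.68) = 34.08 dB → 34.1 dB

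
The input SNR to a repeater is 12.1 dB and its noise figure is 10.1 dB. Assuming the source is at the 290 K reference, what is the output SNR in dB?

2.0 dB

By definition F = SNR_in/SNR_out, so in dB: SNR_out = SNR_in − NF
SNR_out = 12.1 − 10.1 = 2.0 dB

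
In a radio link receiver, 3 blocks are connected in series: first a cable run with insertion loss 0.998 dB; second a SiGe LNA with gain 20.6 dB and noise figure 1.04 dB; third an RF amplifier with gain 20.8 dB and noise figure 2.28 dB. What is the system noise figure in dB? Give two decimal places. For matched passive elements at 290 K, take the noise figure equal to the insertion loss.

2.06 dB

Convert to linear (a loss of L dB is a gain of −L dB): F_i = 10^(NF_i/10), G_i = 10^(G_i,dB/10)
  Stage 1: F_1 = 10^(0.998/10) = 1.258, G_1 = 10^(−0.998/10) = 0.7947
  Stage 2: F_2 = 10^(1.04/10) = 1.271, G_2 = 10^(20.6/10) = 114.8
  Stage 3: F_3 = 10^(2.28/10) = 1.690, G_3 = 10^(20.8/10) = 120.2
Friis cascade:
  F = 1.258 + (1.271 − 1)/0.7947 + (1.690 − 1)/91.24 = 1.606
NF = 10 log₁₀(1.606) = 2.06 dB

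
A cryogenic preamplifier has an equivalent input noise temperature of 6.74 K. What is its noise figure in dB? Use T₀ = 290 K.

0.100 dB

F = 1 + T_e/T₀ = 1 + 6.74/290 = 1.02324
NF = 10 log₁₀(1.02324) = 0.100 dB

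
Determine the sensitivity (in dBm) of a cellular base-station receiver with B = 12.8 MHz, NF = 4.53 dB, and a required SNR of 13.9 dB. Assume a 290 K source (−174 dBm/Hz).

−84.5 dBm

Sensitivity = −174 + 10 log₁₀(B) + NF + SNR_min
= −174 + 71.07 + 4.53 + 13.9
= −84.50 dBm → −84.5 dBm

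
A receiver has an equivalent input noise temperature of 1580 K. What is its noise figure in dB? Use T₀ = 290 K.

F = 1 + T_e/T₀ = 1 + 1580/290 = 6.44828
NF = 10 log₁₀(6.44828) = 8.09 dB

8.09 dB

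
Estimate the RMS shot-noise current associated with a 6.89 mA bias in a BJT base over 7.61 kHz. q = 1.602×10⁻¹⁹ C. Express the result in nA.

I_n = √(2qI·B)
2qI·B = 2 × 1.602×10⁻¹⁹ × 6.89×10⁻³ × 7.61×10³ = 1.68×10⁻¹⁷ A²
I_n = √(1.68×10⁻¹⁷) = 4.10×10⁻⁹ A = 4.10 nA

4.10 nA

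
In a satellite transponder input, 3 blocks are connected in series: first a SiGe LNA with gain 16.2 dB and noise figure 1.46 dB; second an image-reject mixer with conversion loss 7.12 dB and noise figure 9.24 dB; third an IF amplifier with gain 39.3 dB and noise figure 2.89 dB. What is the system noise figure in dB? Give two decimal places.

Convert to linear (a loss of L dB is a gain of −L dB): F_i = 10^(NF_i/10), G_i = 10^(G_i,dB/10)
  Stage 1: F_1 = 10^(1.46/10) = 1.400, G_1 = 10^(16.2/10) = 41.69
  Stage 2: F_2 = 10^(9.24/10) = 8.395, G_2 = 10^(−7.12/10) = 0.1941
  Stage 3: F_3 = 10^(2.89/10) = 1.945, G_3 = 10^(39.3/10) = 8511
Friis cascade:
  F = 1.400 + (8.395 − 1)/41.69 + (1.945 − 1)/8.091 = 1.694
NF = 10 log₁₀(1.694) = 2.29 dB

2.29 dB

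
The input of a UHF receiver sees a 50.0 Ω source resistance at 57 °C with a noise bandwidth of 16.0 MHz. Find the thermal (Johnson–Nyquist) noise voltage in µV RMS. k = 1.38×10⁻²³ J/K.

3.82 µV

T = 57 °C + 273.15 = 330.15 K
V_n = √(4kTRB)
4kTRB = 4 × 1.38×10⁻²³ × 330.15 × 5.00×10¹ × 1.60×10⁷ = 1.46×10⁻¹¹ V²
V_n = √(1.46×10⁻¹¹) = 3.82×10⁻⁶ V = 3.82 µV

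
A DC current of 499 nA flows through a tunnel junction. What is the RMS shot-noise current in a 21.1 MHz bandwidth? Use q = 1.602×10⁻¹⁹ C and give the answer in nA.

I_n = √(2qI·B)
2qI·B = 2 × 1.602×10⁻¹⁹ × 4.99×10⁻⁷ × 2.11×10⁷ = 3.37×10⁻¹⁸ A²
I_n = √(3.37×10⁻¹⁸) = 1.84×10⁻⁹ A = 1.84 nA

1.84 nA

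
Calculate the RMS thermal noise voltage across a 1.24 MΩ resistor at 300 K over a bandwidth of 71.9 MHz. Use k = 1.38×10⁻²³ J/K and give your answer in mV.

1.22 mV

V_n = √(4kTRB)
4kTRB = 4 × 1.38×10⁻²³ × 300 × 1.24×10⁶ × 7.19×10⁷ = 1.48×10⁻⁶ V²
V_n = √(1.48×10⁻⁶) = 1.22×10⁻³ V = 1.22 mV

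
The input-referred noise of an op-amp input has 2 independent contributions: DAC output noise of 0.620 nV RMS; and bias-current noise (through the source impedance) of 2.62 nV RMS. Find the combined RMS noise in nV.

Uncorrelated sources add in power (mean-square): V_tot = √(ΣV_i²)
V_tot = √[(6.20×10⁻¹⁰)² + (2.62×10⁻⁹)²] = 2.69×10⁻⁹ V = 2.69 nV

2.69 nV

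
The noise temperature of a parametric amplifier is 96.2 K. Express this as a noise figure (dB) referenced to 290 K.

F = 1 + T_e/T₀ = 1 + 96.2/290 = 1.33172
NF = 10 log₁₀(1.33172) = 1.24 dB

1.24 dB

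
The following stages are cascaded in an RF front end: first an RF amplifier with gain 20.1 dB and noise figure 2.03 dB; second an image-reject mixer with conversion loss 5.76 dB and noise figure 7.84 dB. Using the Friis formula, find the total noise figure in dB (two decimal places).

Convert to linear (a loss of L dB is a gain of −L dB): F_i = 10^(NF_i/10), G_i = 10^(G_i,dB/10)
  Stage 1: F_1 = 10^(2.03/10) = 1.596, G_1 = 10^(20.1/10) = 102.3
  Stage 2: F_2 = 10^(7.84/10) = 6.081, G_2 = 10^(−5.76/10) = 0.2655
Friis cascade:
  F = 1.596 + (6.081 − 1)/102.3 = 1.646
NF = 10 log₁₀(1.646) = 2.16 dB

2.16 dB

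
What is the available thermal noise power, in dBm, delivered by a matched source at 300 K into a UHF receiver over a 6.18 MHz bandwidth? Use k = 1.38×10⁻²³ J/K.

−105.9 dBm

P_n = kTB = 1.38×10⁻²³ × 300 × 6.18×10⁶ = 2.56×10⁻¹⁴ W
In dBm: 10 log₁₀(2.56×10⁻¹⁴ / 10⁻³) = −105.9 dBm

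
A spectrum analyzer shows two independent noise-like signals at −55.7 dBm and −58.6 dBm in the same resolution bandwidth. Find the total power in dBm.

−53.9 dBm

Convert to linear, add, convert back:
P₁ = 2.69×10⁻⁹ W, P₂ = 1.38×10⁻⁹ W
P_tot = 4.07×10⁻⁹ W → 10 log₁₀(P_tot / 10⁻³) = −53.9 dBm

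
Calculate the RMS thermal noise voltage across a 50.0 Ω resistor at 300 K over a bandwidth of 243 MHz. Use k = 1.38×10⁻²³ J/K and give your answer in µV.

V_n = √(4kTRB)
4kTRB = 4 × 1.38×10⁻²³ × 300 × 5.00×10¹ × 2.43×10⁸ = 2.01×10⁻¹⁰ V²
V_n = √(2.01×10⁻¹⁰) = 1.42×10⁻⁵ V = 14.2 µV

14.2 µV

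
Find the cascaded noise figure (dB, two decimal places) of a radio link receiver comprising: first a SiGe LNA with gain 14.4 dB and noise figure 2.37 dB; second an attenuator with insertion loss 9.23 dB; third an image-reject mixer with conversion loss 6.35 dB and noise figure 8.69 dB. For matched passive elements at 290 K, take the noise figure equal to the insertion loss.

5.95 dB

Convert to linear (a loss of L dB is a gain of −L dB): F_i = 10^(NF_i/10), G_i = 10^(G_i,dB/10)
  Stage 1: F_1 = 10^(2.37/10) = 1.726, G_1 = 10^(14.4/10) = 27.54
  Stage 2: F_2 = 10^(9.23/10) = 8.375, G_2 = 10^(−9.23/10) = 0.1194
  Stage 3: F_3 = 10^(8.69/10) = 7.396, G_3 = 10^(−6.35/10) = 0.2317
Friis cascade:
  F = 1.726 + (8.375 − 1)/27.54 + (7.396 − 1)/3.289 = 3.939
NF = 10 log₁₀(3.939) = 5.95 dB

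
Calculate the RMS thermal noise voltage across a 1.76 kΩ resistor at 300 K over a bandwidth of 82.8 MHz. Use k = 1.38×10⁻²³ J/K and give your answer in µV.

V_n = √(4kTRB)
4kTRB = 4 × 1.38×10⁻²³ × 300 × 1.76×10³ × 8.28×10⁷ = 2.41×10⁻⁹ V²
V_n = √(2.41×10⁻⁹) = 4.91×10⁻⁵ V = 49.1 µV

49.1 µV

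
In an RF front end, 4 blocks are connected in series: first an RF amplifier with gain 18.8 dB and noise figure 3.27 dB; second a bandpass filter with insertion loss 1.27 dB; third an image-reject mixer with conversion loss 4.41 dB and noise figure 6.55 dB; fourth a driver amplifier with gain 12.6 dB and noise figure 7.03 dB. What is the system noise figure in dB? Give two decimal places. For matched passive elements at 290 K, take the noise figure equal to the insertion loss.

Convert to linear (a loss of L dB is a gain of −L dB): F_i = 10^(NF_i/10), G_i = 10^(G_i,dB/10)
  Stage 1: F_1 = 10^(3.27/10) = 2.123, G_1 = 10^(18.8/10) = 75.86
  Stage 2: F_2 = 10^(1.27/10) = 1.340, G_2 = 10^(−1.27/10) = 0.7464
  Stage 3: F_3 = 10^(6.55/10) = 4.519, G_3 = 10^(−4.41/10) = 0.3622
  Stage 4: F_4 = 10^(7.03/10) = 5.047, G_4 = 10^(12.6/10) = 18.20
Friis cascade:
  F = 2.123 + (1.340 − 1)/75.86 + (4.519 − 1)/56.62 + (5.047 − 1)/20.51 = 2.387
NF = 10 log₁₀(2.387) = 3.78 dB

3.78 dB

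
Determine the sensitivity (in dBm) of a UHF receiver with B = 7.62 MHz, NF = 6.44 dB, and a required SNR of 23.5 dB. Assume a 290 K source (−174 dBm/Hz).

Sensitivity = −174 + 10 log₁₀(B) + NF + SNR_min
= −174 + 68.82 + 6.44 + 23.5
= −75.24 dBm → −75.2 dBm

−75.2 dBm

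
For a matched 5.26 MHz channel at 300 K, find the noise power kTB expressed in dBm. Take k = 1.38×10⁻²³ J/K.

−106.6 dBm

P_n = kTB = 1.38×10⁻²³ × 300 × 5.26×10⁶ = 2.18×10⁻¹⁴ W
In dBm: 10 log₁₀(2.18×10⁻¹⁴ / 10⁻³) = −106.6 dBm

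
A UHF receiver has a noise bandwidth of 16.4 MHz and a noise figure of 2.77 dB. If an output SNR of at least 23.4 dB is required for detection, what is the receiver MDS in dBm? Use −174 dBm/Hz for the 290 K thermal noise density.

Sensitivity = −174 + 10 log₁₀(B) + NF + SNR_min
= −174 + 72.15 + 2.77 + 23.4
= −75.68 dBm → −75.7 dBm

−75.7 dBm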